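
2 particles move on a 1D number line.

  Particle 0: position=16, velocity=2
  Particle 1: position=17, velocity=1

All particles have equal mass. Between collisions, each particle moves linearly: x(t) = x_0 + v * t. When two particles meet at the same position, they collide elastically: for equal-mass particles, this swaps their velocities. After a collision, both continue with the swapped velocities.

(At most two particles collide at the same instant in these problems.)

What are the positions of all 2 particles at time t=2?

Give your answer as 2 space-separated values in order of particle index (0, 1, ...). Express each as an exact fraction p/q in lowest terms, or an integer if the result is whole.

Answer: 19 20

Derivation:
Collision at t=1: particles 0 and 1 swap velocities; positions: p0=18 p1=18; velocities now: v0=1 v1=2
Advance to t=2 (no further collisions before then); velocities: v0=1 v1=2; positions = 19 20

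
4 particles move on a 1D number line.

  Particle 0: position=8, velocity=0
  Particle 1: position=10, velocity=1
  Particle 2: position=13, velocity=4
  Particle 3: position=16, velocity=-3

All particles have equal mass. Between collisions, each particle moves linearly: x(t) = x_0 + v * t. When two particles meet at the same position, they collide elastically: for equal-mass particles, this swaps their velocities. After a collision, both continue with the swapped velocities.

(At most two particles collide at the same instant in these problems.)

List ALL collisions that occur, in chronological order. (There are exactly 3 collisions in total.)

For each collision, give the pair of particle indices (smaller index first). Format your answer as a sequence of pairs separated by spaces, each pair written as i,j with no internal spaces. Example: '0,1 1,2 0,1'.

Collision at t=3/7: particles 2 and 3 swap velocities; positions: p0=8 p1=73/7 p2=103/7 p3=103/7; velocities now: v0=0 v1=1 v2=-3 v3=4
Collision at t=3/2: particles 1 and 2 swap velocities; positions: p0=8 p1=23/2 p2=23/2 p3=19; velocities now: v0=0 v1=-3 v2=1 v3=4
Collision at t=8/3: particles 0 and 1 swap velocities; positions: p0=8 p1=8 p2=38/3 p3=71/3; velocities now: v0=-3 v1=0 v2=1 v3=4

Answer: 2,3 1,2 0,1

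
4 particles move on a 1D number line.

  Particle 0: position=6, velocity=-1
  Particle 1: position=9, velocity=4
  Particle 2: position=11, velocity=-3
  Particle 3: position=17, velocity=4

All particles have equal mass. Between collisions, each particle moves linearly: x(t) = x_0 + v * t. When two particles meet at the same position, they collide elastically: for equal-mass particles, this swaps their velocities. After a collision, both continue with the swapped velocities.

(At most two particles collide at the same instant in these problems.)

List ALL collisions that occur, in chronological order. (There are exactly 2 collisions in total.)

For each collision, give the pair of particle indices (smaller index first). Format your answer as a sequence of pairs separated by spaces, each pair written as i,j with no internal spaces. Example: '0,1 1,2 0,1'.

Collision at t=2/7: particles 1 and 2 swap velocities; positions: p0=40/7 p1=71/7 p2=71/7 p3=127/7; velocities now: v0=-1 v1=-3 v2=4 v3=4
Collision at t=5/2: particles 0 and 1 swap velocities; positions: p0=7/2 p1=7/2 p2=19 p3=27; velocities now: v0=-3 v1=-1 v2=4 v3=4

Answer: 1,2 0,1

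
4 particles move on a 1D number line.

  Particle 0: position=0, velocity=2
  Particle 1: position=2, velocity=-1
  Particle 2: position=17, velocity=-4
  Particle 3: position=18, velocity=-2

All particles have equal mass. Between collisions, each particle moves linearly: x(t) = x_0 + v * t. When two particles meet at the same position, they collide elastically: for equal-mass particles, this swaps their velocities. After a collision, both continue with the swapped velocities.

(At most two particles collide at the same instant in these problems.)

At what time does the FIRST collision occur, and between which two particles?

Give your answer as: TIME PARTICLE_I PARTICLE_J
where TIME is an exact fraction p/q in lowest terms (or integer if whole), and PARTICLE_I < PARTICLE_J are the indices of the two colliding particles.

Answer: 2/3 0 1

Derivation:
Pair (0,1): pos 0,2 vel 2,-1 -> gap=2, closing at 3/unit, collide at t=2/3
Pair (1,2): pos 2,17 vel -1,-4 -> gap=15, closing at 3/unit, collide at t=5
Pair (2,3): pos 17,18 vel -4,-2 -> not approaching (rel speed -2 <= 0)
Earliest collision: t=2/3 between 0 and 1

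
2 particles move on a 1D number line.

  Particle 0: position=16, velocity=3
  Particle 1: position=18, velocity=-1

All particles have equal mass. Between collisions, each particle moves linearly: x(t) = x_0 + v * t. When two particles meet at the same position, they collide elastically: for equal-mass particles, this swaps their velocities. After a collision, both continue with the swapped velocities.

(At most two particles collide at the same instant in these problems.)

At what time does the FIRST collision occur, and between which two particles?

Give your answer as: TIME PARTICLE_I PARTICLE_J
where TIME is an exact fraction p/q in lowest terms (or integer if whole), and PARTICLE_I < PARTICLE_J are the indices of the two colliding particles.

Answer: 1/2 0 1

Derivation:
Pair (0,1): pos 16,18 vel 3,-1 -> gap=2, closing at 4/unit, collide at t=1/2
Earliest collision: t=1/2 between 0 and 1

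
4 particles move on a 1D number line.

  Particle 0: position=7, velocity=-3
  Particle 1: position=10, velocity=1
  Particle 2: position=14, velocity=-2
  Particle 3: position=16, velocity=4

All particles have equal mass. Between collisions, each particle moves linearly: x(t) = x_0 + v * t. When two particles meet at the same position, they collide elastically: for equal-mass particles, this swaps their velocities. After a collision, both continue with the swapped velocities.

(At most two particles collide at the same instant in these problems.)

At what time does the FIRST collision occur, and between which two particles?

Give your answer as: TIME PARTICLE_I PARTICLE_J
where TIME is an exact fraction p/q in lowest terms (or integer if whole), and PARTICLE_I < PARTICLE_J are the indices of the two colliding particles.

Answer: 4/3 1 2

Derivation:
Pair (0,1): pos 7,10 vel -3,1 -> not approaching (rel speed -4 <= 0)
Pair (1,2): pos 10,14 vel 1,-2 -> gap=4, closing at 3/unit, collide at t=4/3
Pair (2,3): pos 14,16 vel -2,4 -> not approaching (rel speed -6 <= 0)
Earliest collision: t=4/3 between 1 and 2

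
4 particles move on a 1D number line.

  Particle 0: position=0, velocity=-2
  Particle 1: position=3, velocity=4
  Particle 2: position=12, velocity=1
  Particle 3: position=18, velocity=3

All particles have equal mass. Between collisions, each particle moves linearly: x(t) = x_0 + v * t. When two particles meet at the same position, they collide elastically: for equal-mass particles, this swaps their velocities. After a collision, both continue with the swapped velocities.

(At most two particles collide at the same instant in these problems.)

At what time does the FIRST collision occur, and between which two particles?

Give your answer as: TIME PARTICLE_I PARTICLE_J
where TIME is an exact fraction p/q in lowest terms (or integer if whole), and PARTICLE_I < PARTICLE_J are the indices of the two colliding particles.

Pair (0,1): pos 0,3 vel -2,4 -> not approaching (rel speed -6 <= 0)
Pair (1,2): pos 3,12 vel 4,1 -> gap=9, closing at 3/unit, collide at t=3
Pair (2,3): pos 12,18 vel 1,3 -> not approaching (rel speed -2 <= 0)
Earliest collision: t=3 between 1 and 2

Answer: 3 1 2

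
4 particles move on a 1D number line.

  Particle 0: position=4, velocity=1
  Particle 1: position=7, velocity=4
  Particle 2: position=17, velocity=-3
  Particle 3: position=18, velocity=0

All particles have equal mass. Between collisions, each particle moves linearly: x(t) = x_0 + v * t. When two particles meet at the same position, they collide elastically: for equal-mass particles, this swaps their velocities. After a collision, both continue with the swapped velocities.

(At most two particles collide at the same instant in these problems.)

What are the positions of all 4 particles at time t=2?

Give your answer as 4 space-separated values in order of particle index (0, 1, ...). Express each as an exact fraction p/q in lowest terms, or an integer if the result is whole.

Collision at t=10/7: particles 1 and 2 swap velocities; positions: p0=38/7 p1=89/7 p2=89/7 p3=18; velocities now: v0=1 v1=-3 v2=4 v3=0
Advance to t=2 (no further collisions before then); velocities: v0=1 v1=-3 v2=4 v3=0; positions = 6 11 15 18

Answer: 6 11 15 18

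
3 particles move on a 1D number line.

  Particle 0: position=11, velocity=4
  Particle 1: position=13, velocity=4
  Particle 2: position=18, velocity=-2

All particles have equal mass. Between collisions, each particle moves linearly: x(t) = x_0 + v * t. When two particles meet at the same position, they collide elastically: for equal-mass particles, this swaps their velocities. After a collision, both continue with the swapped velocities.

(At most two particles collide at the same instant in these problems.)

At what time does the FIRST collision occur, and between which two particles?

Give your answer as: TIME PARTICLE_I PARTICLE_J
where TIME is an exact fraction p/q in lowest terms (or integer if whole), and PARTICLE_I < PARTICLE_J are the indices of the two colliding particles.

Pair (0,1): pos 11,13 vel 4,4 -> not approaching (rel speed 0 <= 0)
Pair (1,2): pos 13,18 vel 4,-2 -> gap=5, closing at 6/unit, collide at t=5/6
Earliest collision: t=5/6 between 1 and 2

Answer: 5/6 1 2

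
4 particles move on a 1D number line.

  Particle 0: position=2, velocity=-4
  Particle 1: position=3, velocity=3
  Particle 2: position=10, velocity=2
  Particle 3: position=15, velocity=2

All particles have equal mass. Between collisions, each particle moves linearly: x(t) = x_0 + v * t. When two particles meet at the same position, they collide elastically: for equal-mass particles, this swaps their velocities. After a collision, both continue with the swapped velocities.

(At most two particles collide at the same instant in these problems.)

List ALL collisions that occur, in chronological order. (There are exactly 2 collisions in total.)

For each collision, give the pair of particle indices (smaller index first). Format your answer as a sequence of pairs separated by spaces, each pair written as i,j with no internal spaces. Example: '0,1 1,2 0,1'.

Collision at t=7: particles 1 and 2 swap velocities; positions: p0=-26 p1=24 p2=24 p3=29; velocities now: v0=-4 v1=2 v2=3 v3=2
Collision at t=12: particles 2 and 3 swap velocities; positions: p0=-46 p1=34 p2=39 p3=39; velocities now: v0=-4 v1=2 v2=2 v3=3

Answer: 1,2 2,3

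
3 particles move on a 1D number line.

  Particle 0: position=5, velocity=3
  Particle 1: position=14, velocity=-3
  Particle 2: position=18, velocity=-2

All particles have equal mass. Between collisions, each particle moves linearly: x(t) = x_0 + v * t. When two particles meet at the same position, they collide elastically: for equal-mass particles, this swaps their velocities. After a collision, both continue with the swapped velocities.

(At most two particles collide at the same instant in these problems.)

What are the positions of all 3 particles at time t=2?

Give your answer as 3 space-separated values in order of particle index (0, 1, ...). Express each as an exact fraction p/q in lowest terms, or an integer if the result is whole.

Answer: 8 11 14

Derivation:
Collision at t=3/2: particles 0 and 1 swap velocities; positions: p0=19/2 p1=19/2 p2=15; velocities now: v0=-3 v1=3 v2=-2
Advance to t=2 (no further collisions before then); velocities: v0=-3 v1=3 v2=-2; positions = 8 11 14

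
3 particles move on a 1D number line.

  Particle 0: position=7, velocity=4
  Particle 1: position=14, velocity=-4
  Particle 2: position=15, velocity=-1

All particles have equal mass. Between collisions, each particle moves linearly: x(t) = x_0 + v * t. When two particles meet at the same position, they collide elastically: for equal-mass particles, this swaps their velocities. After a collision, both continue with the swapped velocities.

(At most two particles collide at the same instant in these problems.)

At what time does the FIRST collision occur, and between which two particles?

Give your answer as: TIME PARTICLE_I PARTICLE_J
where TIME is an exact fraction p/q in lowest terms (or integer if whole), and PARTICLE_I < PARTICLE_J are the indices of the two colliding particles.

Answer: 7/8 0 1

Derivation:
Pair (0,1): pos 7,14 vel 4,-4 -> gap=7, closing at 8/unit, collide at t=7/8
Pair (1,2): pos 14,15 vel -4,-1 -> not approaching (rel speed -3 <= 0)
Earliest collision: t=7/8 between 0 and 1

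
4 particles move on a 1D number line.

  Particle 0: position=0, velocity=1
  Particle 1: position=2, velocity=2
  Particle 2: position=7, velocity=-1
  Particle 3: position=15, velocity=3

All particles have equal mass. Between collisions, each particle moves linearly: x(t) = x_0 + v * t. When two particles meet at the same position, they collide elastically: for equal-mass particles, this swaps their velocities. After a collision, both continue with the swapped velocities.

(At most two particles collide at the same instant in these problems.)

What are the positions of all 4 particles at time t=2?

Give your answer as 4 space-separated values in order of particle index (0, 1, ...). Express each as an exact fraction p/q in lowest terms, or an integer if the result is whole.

Answer: 2 5 6 21

Derivation:
Collision at t=5/3: particles 1 and 2 swap velocities; positions: p0=5/3 p1=16/3 p2=16/3 p3=20; velocities now: v0=1 v1=-1 v2=2 v3=3
Advance to t=2 (no further collisions before then); velocities: v0=1 v1=-1 v2=2 v3=3; positions = 2 5 6 21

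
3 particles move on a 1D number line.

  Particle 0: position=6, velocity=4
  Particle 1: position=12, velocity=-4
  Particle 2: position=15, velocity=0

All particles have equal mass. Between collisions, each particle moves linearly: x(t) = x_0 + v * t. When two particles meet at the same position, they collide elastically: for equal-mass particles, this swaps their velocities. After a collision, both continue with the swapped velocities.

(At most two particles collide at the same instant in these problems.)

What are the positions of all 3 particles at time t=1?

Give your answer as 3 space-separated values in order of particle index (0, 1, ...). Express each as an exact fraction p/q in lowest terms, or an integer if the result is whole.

Collision at t=3/4: particles 0 and 1 swap velocities; positions: p0=9 p1=9 p2=15; velocities now: v0=-4 v1=4 v2=0
Advance to t=1 (no further collisions before then); velocities: v0=-4 v1=4 v2=0; positions = 8 10 15

Answer: 8 10 15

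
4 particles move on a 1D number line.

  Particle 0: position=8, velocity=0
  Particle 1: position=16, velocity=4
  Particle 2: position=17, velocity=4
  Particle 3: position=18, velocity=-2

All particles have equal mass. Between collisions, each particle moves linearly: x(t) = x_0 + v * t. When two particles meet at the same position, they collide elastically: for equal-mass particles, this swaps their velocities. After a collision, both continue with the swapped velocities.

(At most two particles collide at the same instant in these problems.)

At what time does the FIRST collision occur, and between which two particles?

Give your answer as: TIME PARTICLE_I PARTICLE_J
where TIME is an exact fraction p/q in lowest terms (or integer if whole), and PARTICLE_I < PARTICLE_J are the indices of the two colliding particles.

Answer: 1/6 2 3

Derivation:
Pair (0,1): pos 8,16 vel 0,4 -> not approaching (rel speed -4 <= 0)
Pair (1,2): pos 16,17 vel 4,4 -> not approaching (rel speed 0 <= 0)
Pair (2,3): pos 17,18 vel 4,-2 -> gap=1, closing at 6/unit, collide at t=1/6
Earliest collision: t=1/6 between 2 and 3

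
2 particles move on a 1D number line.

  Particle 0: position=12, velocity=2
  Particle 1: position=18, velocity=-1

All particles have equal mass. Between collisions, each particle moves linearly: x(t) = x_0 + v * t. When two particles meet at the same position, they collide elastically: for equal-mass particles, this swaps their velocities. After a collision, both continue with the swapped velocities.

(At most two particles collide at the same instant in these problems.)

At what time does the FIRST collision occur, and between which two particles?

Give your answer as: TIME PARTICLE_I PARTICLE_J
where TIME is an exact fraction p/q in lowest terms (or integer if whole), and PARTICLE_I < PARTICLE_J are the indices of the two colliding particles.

Answer: 2 0 1

Derivation:
Pair (0,1): pos 12,18 vel 2,-1 -> gap=6, closing at 3/unit, collide at t=2
Earliest collision: t=2 between 0 and 1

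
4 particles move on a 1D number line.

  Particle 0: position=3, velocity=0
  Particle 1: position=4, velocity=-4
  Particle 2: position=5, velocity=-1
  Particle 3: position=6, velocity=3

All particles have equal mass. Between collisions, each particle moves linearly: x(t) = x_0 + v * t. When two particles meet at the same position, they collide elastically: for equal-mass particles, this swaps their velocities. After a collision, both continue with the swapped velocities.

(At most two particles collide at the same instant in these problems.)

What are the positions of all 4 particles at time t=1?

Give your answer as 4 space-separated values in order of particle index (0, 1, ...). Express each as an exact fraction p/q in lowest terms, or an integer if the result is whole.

Collision at t=1/4: particles 0 and 1 swap velocities; positions: p0=3 p1=3 p2=19/4 p3=27/4; velocities now: v0=-4 v1=0 v2=-1 v3=3
Advance to t=1 (no further collisions before then); velocities: v0=-4 v1=0 v2=-1 v3=3; positions = 0 3 4 9

Answer: 0 3 4 9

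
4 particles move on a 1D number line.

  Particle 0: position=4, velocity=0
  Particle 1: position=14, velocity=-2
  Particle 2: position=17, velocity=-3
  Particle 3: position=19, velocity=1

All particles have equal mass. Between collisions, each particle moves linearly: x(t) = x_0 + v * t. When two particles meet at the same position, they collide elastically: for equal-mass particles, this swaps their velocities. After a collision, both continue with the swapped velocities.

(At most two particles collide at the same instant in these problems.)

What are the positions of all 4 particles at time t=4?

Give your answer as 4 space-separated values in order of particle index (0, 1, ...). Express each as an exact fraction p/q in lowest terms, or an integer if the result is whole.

Answer: 4 5 6 23

Derivation:
Collision at t=3: particles 1 and 2 swap velocities; positions: p0=4 p1=8 p2=8 p3=22; velocities now: v0=0 v1=-3 v2=-2 v3=1
Advance to t=4 (no further collisions before then); velocities: v0=0 v1=-3 v2=-2 v3=1; positions = 4 5 6 23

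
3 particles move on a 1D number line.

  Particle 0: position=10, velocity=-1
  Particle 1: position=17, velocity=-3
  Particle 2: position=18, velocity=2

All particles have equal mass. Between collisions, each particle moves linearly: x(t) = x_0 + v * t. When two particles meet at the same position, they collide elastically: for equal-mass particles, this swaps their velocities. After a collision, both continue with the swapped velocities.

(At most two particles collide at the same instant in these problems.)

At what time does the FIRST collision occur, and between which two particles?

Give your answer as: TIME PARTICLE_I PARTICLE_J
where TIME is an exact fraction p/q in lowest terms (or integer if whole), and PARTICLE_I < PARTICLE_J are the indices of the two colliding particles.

Answer: 7/2 0 1

Derivation:
Pair (0,1): pos 10,17 vel -1,-3 -> gap=7, closing at 2/unit, collide at t=7/2
Pair (1,2): pos 17,18 vel -3,2 -> not approaching (rel speed -5 <= 0)
Earliest collision: t=7/2 between 0 and 1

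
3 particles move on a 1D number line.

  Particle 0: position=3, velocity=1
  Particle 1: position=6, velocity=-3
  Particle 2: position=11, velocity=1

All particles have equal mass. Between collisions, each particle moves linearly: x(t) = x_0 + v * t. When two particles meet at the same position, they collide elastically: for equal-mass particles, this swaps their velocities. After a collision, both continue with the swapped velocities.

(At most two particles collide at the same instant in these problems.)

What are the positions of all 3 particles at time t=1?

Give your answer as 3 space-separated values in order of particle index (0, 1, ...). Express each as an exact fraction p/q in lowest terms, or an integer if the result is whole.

Collision at t=3/4: particles 0 and 1 swap velocities; positions: p0=15/4 p1=15/4 p2=47/4; velocities now: v0=-3 v1=1 v2=1
Advance to t=1 (no further collisions before then); velocities: v0=-3 v1=1 v2=1; positions = 3 4 12

Answer: 3 4 12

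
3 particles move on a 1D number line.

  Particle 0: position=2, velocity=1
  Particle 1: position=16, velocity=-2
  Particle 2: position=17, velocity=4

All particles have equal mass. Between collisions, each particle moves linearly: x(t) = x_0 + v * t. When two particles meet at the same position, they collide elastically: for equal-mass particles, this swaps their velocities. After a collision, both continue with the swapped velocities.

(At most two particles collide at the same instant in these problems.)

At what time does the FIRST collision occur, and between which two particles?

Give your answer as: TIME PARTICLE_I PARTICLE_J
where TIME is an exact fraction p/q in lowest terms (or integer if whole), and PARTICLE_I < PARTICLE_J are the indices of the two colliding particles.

Answer: 14/3 0 1

Derivation:
Pair (0,1): pos 2,16 vel 1,-2 -> gap=14, closing at 3/unit, collide at t=14/3
Pair (1,2): pos 16,17 vel -2,4 -> not approaching (rel speed -6 <= 0)
Earliest collision: t=14/3 between 0 and 1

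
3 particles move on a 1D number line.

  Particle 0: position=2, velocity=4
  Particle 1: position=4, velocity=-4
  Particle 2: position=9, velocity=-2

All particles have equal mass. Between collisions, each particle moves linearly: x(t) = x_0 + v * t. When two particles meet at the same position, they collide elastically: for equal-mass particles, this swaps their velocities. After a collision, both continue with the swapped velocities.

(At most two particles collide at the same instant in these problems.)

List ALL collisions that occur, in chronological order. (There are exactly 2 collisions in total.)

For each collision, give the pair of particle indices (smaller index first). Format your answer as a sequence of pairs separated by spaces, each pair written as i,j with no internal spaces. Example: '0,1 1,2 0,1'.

Collision at t=1/4: particles 0 and 1 swap velocities; positions: p0=3 p1=3 p2=17/2; velocities now: v0=-4 v1=4 v2=-2
Collision at t=7/6: particles 1 and 2 swap velocities; positions: p0=-2/3 p1=20/3 p2=20/3; velocities now: v0=-4 v1=-2 v2=4

Answer: 0,1 1,2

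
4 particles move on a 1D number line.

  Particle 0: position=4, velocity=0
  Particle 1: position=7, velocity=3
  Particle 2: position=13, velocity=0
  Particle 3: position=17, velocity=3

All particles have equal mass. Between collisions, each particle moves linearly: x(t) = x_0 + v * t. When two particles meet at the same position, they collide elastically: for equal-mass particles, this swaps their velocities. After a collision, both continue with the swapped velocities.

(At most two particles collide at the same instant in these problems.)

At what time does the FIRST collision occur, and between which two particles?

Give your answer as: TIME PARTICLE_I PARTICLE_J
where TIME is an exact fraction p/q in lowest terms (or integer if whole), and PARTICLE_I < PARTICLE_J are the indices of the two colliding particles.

Pair (0,1): pos 4,7 vel 0,3 -> not approaching (rel speed -3 <= 0)
Pair (1,2): pos 7,13 vel 3,0 -> gap=6, closing at 3/unit, collide at t=2
Pair (2,3): pos 13,17 vel 0,3 -> not approaching (rel speed -3 <= 0)
Earliest collision: t=2 between 1 and 2

Answer: 2 1 2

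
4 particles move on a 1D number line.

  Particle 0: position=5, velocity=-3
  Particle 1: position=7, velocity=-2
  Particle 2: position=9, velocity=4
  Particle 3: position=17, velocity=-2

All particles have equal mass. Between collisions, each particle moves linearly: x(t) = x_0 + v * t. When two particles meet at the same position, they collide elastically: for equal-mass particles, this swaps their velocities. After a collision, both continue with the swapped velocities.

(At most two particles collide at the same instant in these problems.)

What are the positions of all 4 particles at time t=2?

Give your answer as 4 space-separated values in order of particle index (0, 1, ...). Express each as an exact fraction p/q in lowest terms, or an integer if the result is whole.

Answer: -1 3 13 17

Derivation:
Collision at t=4/3: particles 2 and 3 swap velocities; positions: p0=1 p1=13/3 p2=43/3 p3=43/3; velocities now: v0=-3 v1=-2 v2=-2 v3=4
Advance to t=2 (no further collisions before then); velocities: v0=-3 v1=-2 v2=-2 v3=4; positions = -1 3 13 17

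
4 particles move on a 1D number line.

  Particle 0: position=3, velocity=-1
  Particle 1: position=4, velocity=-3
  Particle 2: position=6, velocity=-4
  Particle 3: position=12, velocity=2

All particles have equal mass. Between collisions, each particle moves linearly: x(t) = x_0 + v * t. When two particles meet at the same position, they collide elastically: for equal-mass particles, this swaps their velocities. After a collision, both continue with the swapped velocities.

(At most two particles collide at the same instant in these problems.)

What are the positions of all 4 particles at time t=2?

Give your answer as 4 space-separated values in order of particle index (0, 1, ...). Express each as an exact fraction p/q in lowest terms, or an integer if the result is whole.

Answer: -2 -2 1 16

Derivation:
Collision at t=1/2: particles 0 and 1 swap velocities; positions: p0=5/2 p1=5/2 p2=4 p3=13; velocities now: v0=-3 v1=-1 v2=-4 v3=2
Collision at t=1: particles 1 and 2 swap velocities; positions: p0=1 p1=2 p2=2 p3=14; velocities now: v0=-3 v1=-4 v2=-1 v3=2
Collision at t=2: particles 0 and 1 swap velocities; positions: p0=-2 p1=-2 p2=1 p3=16; velocities now: v0=-4 v1=-3 v2=-1 v3=2
Advance to t=2 (no further collisions before then); velocities: v0=-4 v1=-3 v2=-1 v3=2; positions = -2 -2 1 16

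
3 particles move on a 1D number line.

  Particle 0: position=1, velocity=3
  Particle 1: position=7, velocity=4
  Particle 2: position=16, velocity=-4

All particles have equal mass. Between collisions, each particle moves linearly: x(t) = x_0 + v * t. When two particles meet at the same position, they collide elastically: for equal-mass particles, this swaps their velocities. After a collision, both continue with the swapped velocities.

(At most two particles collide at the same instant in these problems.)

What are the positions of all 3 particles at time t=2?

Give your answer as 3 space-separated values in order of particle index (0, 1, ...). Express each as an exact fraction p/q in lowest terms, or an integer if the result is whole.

Collision at t=9/8: particles 1 and 2 swap velocities; positions: p0=35/8 p1=23/2 p2=23/2; velocities now: v0=3 v1=-4 v2=4
Advance to t=2 (no further collisions before then); velocities: v0=3 v1=-4 v2=4; positions = 7 8 15

Answer: 7 8 15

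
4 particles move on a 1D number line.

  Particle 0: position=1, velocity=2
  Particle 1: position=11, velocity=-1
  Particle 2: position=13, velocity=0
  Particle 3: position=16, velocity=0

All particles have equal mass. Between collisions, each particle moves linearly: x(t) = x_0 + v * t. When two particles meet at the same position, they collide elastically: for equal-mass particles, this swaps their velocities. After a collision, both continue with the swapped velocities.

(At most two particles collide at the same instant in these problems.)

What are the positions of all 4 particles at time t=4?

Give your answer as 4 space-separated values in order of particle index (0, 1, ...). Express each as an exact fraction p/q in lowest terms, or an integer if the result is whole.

Answer: 7 9 13 16

Derivation:
Collision at t=10/3: particles 0 and 1 swap velocities; positions: p0=23/3 p1=23/3 p2=13 p3=16; velocities now: v0=-1 v1=2 v2=0 v3=0
Advance to t=4 (no further collisions before then); velocities: v0=-1 v1=2 v2=0 v3=0; positions = 7 9 13 16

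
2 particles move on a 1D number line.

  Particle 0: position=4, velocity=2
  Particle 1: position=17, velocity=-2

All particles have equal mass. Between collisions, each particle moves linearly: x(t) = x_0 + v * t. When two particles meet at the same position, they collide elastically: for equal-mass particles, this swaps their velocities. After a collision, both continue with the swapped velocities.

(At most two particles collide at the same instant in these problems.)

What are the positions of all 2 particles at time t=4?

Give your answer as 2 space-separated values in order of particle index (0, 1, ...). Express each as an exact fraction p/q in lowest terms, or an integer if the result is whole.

Collision at t=13/4: particles 0 and 1 swap velocities; positions: p0=21/2 p1=21/2; velocities now: v0=-2 v1=2
Advance to t=4 (no further collisions before then); velocities: v0=-2 v1=2; positions = 9 12

Answer: 9 12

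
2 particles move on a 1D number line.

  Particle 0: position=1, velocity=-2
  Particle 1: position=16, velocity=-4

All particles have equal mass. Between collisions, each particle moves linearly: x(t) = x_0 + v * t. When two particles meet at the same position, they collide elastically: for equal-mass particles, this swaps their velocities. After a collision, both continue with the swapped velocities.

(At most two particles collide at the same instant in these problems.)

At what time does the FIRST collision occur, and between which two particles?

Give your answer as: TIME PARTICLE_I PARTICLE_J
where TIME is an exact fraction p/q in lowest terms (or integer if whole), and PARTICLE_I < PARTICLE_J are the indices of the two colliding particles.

Pair (0,1): pos 1,16 vel -2,-4 -> gap=15, closing at 2/unit, collide at t=15/2
Earliest collision: t=15/2 between 0 and 1

Answer: 15/2 0 1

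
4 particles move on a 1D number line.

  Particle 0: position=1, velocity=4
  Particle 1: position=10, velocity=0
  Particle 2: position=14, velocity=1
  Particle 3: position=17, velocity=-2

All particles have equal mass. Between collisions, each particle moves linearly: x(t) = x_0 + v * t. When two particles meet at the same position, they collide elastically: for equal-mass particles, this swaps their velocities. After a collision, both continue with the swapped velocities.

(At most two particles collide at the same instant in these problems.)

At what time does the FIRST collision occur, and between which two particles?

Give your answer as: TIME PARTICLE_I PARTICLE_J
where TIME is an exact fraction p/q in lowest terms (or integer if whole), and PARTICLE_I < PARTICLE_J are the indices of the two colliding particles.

Answer: 1 2 3

Derivation:
Pair (0,1): pos 1,10 vel 4,0 -> gap=9, closing at 4/unit, collide at t=9/4
Pair (1,2): pos 10,14 vel 0,1 -> not approaching (rel speed -1 <= 0)
Pair (2,3): pos 14,17 vel 1,-2 -> gap=3, closing at 3/unit, collide at t=1
Earliest collision: t=1 between 2 and 3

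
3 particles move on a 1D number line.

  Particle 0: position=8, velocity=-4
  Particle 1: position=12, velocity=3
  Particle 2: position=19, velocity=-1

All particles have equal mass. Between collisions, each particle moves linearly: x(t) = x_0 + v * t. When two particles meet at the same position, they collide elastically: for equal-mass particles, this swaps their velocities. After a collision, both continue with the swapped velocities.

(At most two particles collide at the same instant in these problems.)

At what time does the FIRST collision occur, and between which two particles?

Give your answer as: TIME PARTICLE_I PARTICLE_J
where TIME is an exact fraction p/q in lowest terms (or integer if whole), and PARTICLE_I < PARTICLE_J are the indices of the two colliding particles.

Pair (0,1): pos 8,12 vel -4,3 -> not approaching (rel speed -7 <= 0)
Pair (1,2): pos 12,19 vel 3,-1 -> gap=7, closing at 4/unit, collide at t=7/4
Earliest collision: t=7/4 between 1 and 2

Answer: 7/4 1 2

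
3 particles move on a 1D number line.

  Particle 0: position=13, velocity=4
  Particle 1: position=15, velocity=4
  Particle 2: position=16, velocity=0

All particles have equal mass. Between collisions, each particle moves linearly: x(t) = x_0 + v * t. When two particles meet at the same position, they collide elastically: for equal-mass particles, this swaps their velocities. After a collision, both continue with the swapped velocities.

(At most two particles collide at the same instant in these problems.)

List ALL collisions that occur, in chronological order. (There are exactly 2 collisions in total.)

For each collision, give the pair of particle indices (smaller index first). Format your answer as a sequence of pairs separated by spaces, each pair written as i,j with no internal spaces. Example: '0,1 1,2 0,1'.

Collision at t=1/4: particles 1 and 2 swap velocities; positions: p0=14 p1=16 p2=16; velocities now: v0=4 v1=0 v2=4
Collision at t=3/4: particles 0 and 1 swap velocities; positions: p0=16 p1=16 p2=18; velocities now: v0=0 v1=4 v2=4

Answer: 1,2 0,1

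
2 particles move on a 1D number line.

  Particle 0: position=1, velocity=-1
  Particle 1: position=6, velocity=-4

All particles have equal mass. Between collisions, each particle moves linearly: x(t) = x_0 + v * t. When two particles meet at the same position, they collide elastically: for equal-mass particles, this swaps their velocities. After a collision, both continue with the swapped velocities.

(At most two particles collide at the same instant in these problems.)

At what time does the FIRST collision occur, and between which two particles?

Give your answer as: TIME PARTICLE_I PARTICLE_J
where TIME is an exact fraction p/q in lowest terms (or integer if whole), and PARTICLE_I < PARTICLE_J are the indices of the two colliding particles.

Answer: 5/3 0 1

Derivation:
Pair (0,1): pos 1,6 vel -1,-4 -> gap=5, closing at 3/unit, collide at t=5/3
Earliest collision: t=5/3 between 0 and 1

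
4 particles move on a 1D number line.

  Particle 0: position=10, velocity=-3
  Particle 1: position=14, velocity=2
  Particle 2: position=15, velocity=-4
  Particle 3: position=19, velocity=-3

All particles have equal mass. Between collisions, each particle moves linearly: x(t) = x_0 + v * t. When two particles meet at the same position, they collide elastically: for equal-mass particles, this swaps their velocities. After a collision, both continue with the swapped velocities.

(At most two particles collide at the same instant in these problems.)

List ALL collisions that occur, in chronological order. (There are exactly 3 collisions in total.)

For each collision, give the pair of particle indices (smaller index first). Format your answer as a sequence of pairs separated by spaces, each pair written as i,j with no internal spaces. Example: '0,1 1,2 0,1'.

Answer: 1,2 2,3 0,1

Derivation:
Collision at t=1/6: particles 1 and 2 swap velocities; positions: p0=19/2 p1=43/3 p2=43/3 p3=37/2; velocities now: v0=-3 v1=-4 v2=2 v3=-3
Collision at t=1: particles 2 and 3 swap velocities; positions: p0=7 p1=11 p2=16 p3=16; velocities now: v0=-3 v1=-4 v2=-3 v3=2
Collision at t=5: particles 0 and 1 swap velocities; positions: p0=-5 p1=-5 p2=4 p3=24; velocities now: v0=-4 v1=-3 v2=-3 v3=2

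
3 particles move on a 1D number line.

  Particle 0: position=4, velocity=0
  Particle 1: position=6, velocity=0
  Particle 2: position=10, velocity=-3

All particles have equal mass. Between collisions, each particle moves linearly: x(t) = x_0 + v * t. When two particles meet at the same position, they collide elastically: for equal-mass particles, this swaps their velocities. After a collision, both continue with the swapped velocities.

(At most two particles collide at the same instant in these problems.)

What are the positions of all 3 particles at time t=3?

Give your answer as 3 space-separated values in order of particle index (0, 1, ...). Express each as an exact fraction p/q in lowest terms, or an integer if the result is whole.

Answer: 1 4 6

Derivation:
Collision at t=4/3: particles 1 and 2 swap velocities; positions: p0=4 p1=6 p2=6; velocities now: v0=0 v1=-3 v2=0
Collision at t=2: particles 0 and 1 swap velocities; positions: p0=4 p1=4 p2=6; velocities now: v0=-3 v1=0 v2=0
Advance to t=3 (no further collisions before then); velocities: v0=-3 v1=0 v2=0; positions = 1 4 6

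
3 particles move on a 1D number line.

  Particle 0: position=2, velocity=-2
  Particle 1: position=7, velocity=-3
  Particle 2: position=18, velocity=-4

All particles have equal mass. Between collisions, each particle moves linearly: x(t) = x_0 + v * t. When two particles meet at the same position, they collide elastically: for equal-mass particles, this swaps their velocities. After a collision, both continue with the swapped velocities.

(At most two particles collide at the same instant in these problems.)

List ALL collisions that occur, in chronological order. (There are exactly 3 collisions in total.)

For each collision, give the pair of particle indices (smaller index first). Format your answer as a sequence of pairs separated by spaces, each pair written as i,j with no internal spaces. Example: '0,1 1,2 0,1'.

Collision at t=5: particles 0 and 1 swap velocities; positions: p0=-8 p1=-8 p2=-2; velocities now: v0=-3 v1=-2 v2=-4
Collision at t=8: particles 1 and 2 swap velocities; positions: p0=-17 p1=-14 p2=-14; velocities now: v0=-3 v1=-4 v2=-2
Collision at t=11: particles 0 and 1 swap velocities; positions: p0=-26 p1=-26 p2=-20; velocities now: v0=-4 v1=-3 v2=-2

Answer: 0,1 1,2 0,1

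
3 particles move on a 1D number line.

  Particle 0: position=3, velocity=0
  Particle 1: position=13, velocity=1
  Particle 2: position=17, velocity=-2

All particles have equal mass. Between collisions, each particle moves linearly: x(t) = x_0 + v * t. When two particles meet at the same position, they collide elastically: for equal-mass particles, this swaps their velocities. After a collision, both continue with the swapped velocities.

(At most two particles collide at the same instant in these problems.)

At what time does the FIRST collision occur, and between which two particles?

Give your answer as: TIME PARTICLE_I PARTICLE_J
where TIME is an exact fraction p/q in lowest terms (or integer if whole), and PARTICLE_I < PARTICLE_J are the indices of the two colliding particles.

Answer: 4/3 1 2

Derivation:
Pair (0,1): pos 3,13 vel 0,1 -> not approaching (rel speed -1 <= 0)
Pair (1,2): pos 13,17 vel 1,-2 -> gap=4, closing at 3/unit, collide at t=4/3
Earliest collision: t=4/3 between 1 and 2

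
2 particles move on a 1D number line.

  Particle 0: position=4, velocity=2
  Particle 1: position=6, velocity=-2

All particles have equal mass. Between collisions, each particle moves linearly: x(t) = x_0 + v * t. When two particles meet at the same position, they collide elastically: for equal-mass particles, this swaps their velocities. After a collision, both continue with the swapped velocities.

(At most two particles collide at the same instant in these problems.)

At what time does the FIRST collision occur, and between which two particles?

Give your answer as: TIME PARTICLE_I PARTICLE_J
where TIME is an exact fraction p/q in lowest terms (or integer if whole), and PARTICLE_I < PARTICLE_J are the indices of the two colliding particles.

Answer: 1/2 0 1

Derivation:
Pair (0,1): pos 4,6 vel 2,-2 -> gap=2, closing at 4/unit, collide at t=1/2
Earliest collision: t=1/2 between 0 and 1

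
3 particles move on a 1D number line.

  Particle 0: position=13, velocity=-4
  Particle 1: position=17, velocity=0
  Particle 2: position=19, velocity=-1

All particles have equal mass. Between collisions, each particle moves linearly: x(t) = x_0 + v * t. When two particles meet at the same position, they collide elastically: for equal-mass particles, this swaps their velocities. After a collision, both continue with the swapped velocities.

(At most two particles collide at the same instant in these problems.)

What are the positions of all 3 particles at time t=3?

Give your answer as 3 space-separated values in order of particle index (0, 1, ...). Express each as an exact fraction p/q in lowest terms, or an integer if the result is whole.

Answer: 1 16 17

Derivation:
Collision at t=2: particles 1 and 2 swap velocities; positions: p0=5 p1=17 p2=17; velocities now: v0=-4 v1=-1 v2=0
Advance to t=3 (no further collisions before then); velocities: v0=-4 v1=-1 v2=0; positions = 1 16 17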